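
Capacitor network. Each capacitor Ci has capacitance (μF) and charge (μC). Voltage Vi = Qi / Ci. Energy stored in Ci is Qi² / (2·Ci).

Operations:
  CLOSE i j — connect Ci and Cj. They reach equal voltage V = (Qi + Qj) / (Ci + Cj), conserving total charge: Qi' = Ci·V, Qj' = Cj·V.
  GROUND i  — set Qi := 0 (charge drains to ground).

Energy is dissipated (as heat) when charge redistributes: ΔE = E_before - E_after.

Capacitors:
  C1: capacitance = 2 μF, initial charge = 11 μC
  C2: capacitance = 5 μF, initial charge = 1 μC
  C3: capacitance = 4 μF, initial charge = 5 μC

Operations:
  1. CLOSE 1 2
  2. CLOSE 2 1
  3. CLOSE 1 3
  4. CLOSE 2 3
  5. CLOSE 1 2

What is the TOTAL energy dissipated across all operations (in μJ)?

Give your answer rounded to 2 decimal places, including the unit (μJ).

Answer: 20.34 μJ

Derivation:
Initial: C1(2μF, Q=11μC, V=5.50V), C2(5μF, Q=1μC, V=0.20V), C3(4μF, Q=5μC, V=1.25V)
Op 1: CLOSE 1-2: Q_total=12.00, C_total=7.00, V=1.71; Q1=3.43, Q2=8.57; dissipated=20.064
Op 2: CLOSE 2-1: Q_total=12.00, C_total=7.00, V=1.71; Q2=8.57, Q1=3.43; dissipated=0.000
Op 3: CLOSE 1-3: Q_total=8.43, C_total=6.00, V=1.40; Q1=2.81, Q3=5.62; dissipated=0.144
Op 4: CLOSE 2-3: Q_total=14.19, C_total=9.00, V=1.58; Q2=7.88, Q3=6.31; dissipated=0.106
Op 5: CLOSE 1-2: Q_total=10.69, C_total=7.00, V=1.53; Q1=3.06, Q2=7.64; dissipated=0.021
Total dissipated: 20.336 μJ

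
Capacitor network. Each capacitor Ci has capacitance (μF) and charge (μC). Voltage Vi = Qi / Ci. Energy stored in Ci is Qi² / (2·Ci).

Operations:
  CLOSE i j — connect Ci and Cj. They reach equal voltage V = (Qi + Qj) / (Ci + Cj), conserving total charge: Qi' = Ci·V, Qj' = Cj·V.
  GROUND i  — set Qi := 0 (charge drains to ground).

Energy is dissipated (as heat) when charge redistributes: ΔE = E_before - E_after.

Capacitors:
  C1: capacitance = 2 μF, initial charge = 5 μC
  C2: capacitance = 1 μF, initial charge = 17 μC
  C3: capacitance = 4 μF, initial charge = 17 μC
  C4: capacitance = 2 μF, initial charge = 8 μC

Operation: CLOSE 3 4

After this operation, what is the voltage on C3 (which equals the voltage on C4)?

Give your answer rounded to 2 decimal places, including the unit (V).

Initial: C1(2μF, Q=5μC, V=2.50V), C2(1μF, Q=17μC, V=17.00V), C3(4μF, Q=17μC, V=4.25V), C4(2μF, Q=8μC, V=4.00V)
Op 1: CLOSE 3-4: Q_total=25.00, C_total=6.00, V=4.17; Q3=16.67, Q4=8.33; dissipated=0.042

Answer: 4.17 V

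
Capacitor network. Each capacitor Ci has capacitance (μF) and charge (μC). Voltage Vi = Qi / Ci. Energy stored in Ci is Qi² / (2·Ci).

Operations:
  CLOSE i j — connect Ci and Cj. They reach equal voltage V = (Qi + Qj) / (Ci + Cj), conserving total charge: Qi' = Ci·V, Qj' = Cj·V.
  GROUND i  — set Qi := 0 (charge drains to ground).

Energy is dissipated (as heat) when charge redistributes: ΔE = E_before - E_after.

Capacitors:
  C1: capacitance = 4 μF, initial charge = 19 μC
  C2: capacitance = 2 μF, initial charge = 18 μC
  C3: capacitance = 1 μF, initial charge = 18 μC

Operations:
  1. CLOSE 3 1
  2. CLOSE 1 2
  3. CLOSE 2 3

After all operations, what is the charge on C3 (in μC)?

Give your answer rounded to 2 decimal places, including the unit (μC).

Initial: C1(4μF, Q=19μC, V=4.75V), C2(2μF, Q=18μC, V=9.00V), C3(1μF, Q=18μC, V=18.00V)
Op 1: CLOSE 3-1: Q_total=37.00, C_total=5.00, V=7.40; Q3=7.40, Q1=29.60; dissipated=70.225
Op 2: CLOSE 1-2: Q_total=47.60, C_total=6.00, V=7.93; Q1=31.73, Q2=15.87; dissipated=1.707
Op 3: CLOSE 2-3: Q_total=23.27, C_total=3.00, V=7.76; Q2=15.51, Q3=7.76; dissipated=0.095
Final charges: Q1=31.73, Q2=15.51, Q3=7.76

Answer: 7.76 μC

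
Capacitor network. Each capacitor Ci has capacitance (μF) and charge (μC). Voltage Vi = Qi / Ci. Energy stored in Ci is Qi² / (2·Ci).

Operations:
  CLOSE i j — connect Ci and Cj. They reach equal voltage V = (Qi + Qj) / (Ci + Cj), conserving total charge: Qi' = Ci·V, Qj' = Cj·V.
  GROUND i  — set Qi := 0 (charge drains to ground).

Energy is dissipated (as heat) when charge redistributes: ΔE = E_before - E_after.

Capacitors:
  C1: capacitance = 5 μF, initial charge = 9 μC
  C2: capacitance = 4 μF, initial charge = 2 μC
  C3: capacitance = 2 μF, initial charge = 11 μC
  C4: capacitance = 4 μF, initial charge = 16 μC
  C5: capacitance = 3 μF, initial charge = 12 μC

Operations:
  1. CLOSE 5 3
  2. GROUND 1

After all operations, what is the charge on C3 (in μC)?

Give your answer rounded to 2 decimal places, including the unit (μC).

Initial: C1(5μF, Q=9μC, V=1.80V), C2(4μF, Q=2μC, V=0.50V), C3(2μF, Q=11μC, V=5.50V), C4(4μF, Q=16μC, V=4.00V), C5(3μF, Q=12μC, V=4.00V)
Op 1: CLOSE 5-3: Q_total=23.00, C_total=5.00, V=4.60; Q5=13.80, Q3=9.20; dissipated=1.350
Op 2: GROUND 1: Q1=0; energy lost=8.100
Final charges: Q1=0.00, Q2=2.00, Q3=9.20, Q4=16.00, Q5=13.80

Answer: 9.20 μC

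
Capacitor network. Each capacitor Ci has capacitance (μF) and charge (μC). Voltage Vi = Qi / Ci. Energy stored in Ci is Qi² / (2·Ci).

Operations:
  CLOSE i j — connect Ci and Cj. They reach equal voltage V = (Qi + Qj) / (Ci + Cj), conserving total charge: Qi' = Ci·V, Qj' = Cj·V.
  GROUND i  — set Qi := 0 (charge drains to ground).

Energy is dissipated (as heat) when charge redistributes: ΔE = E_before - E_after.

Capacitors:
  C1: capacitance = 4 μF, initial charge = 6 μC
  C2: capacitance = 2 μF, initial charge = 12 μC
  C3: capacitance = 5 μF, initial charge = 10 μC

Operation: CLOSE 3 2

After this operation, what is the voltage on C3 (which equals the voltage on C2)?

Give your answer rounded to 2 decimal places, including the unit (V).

Initial: C1(4μF, Q=6μC, V=1.50V), C2(2μF, Q=12μC, V=6.00V), C3(5μF, Q=10μC, V=2.00V)
Op 1: CLOSE 3-2: Q_total=22.00, C_total=7.00, V=3.14; Q3=15.71, Q2=6.29; dissipated=11.429

Answer: 3.14 V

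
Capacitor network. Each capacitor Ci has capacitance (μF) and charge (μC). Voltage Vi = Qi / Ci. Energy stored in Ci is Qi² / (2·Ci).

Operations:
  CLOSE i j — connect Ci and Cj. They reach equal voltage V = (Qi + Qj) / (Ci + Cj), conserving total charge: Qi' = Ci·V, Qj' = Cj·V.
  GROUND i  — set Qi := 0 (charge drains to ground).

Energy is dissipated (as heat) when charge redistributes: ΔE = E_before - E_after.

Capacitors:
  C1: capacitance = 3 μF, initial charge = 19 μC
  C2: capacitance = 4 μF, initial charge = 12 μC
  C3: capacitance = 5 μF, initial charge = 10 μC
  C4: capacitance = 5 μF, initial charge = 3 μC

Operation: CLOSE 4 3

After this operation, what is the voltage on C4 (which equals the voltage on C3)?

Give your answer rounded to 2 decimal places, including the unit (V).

Answer: 1.30 V

Derivation:
Initial: C1(3μF, Q=19μC, V=6.33V), C2(4μF, Q=12μC, V=3.00V), C3(5μF, Q=10μC, V=2.00V), C4(5μF, Q=3μC, V=0.60V)
Op 1: CLOSE 4-3: Q_total=13.00, C_total=10.00, V=1.30; Q4=6.50, Q3=6.50; dissipated=2.450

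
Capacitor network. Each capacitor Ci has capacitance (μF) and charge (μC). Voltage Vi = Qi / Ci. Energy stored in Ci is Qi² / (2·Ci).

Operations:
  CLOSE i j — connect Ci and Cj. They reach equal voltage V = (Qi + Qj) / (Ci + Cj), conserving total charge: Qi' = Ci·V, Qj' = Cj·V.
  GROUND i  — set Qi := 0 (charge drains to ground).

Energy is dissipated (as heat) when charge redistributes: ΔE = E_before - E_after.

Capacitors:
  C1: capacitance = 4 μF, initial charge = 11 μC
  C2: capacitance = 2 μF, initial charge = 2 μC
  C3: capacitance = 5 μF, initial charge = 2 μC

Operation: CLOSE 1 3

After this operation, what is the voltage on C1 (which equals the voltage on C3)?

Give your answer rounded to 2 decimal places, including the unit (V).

Initial: C1(4μF, Q=11μC, V=2.75V), C2(2μF, Q=2μC, V=1.00V), C3(5μF, Q=2μC, V=0.40V)
Op 1: CLOSE 1-3: Q_total=13.00, C_total=9.00, V=1.44; Q1=5.78, Q3=7.22; dissipated=6.136

Answer: 1.44 V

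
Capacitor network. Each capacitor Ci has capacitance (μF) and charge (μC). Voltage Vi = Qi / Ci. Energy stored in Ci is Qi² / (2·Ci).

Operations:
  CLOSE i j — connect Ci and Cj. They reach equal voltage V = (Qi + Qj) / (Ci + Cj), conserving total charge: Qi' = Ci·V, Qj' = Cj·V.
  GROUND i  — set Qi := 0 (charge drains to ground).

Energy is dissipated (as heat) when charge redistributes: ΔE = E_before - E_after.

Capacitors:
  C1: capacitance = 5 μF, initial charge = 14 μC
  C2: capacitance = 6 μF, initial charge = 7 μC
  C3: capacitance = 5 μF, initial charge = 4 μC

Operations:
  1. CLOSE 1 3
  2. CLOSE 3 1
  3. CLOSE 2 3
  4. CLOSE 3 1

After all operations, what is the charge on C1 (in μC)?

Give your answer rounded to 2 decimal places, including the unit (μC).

Initial: C1(5μF, Q=14μC, V=2.80V), C2(6μF, Q=7μC, V=1.17V), C3(5μF, Q=4μC, V=0.80V)
Op 1: CLOSE 1-3: Q_total=18.00, C_total=10.00, V=1.80; Q1=9.00, Q3=9.00; dissipated=5.000
Op 2: CLOSE 3-1: Q_total=18.00, C_total=10.00, V=1.80; Q3=9.00, Q1=9.00; dissipated=0.000
Op 3: CLOSE 2-3: Q_total=16.00, C_total=11.00, V=1.45; Q2=8.73, Q3=7.27; dissipated=0.547
Op 4: CLOSE 3-1: Q_total=16.27, C_total=10.00, V=1.63; Q3=8.14, Q1=8.14; dissipated=0.149
Final charges: Q1=8.14, Q2=8.73, Q3=8.14

Answer: 8.14 μC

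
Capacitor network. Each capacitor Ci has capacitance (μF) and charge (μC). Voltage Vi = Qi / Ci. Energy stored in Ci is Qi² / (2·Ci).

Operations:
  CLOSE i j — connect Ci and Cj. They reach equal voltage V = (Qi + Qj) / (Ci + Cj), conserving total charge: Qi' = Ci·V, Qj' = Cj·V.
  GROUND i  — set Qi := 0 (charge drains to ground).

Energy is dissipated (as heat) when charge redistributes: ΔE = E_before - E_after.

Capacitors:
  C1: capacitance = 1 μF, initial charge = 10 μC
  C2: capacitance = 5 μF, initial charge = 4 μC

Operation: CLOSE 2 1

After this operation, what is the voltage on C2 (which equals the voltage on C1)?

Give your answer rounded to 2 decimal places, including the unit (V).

Answer: 2.33 V

Derivation:
Initial: C1(1μF, Q=10μC, V=10.00V), C2(5μF, Q=4μC, V=0.80V)
Op 1: CLOSE 2-1: Q_total=14.00, C_total=6.00, V=2.33; Q2=11.67, Q1=2.33; dissipated=35.267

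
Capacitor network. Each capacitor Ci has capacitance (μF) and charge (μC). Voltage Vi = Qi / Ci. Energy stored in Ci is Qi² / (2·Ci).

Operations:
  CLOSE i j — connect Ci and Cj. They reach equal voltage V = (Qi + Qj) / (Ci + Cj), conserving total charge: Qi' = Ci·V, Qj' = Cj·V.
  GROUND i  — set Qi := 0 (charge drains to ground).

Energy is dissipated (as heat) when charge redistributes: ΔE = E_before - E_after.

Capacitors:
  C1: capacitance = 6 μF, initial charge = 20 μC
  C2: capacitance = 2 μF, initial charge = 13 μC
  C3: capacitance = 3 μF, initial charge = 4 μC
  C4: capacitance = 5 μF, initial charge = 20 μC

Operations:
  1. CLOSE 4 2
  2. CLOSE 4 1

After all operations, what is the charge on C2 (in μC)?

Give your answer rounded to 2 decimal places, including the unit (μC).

Initial: C1(6μF, Q=20μC, V=3.33V), C2(2μF, Q=13μC, V=6.50V), C3(3μF, Q=4μC, V=1.33V), C4(5μF, Q=20μC, V=4.00V)
Op 1: CLOSE 4-2: Q_total=33.00, C_total=7.00, V=4.71; Q4=23.57, Q2=9.43; dissipated=4.464
Op 2: CLOSE 4-1: Q_total=43.57, C_total=11.00, V=3.96; Q4=19.81, Q1=23.77; dissipated=2.600
Final charges: Q1=23.77, Q2=9.43, Q3=4.00, Q4=19.81

Answer: 9.43 μC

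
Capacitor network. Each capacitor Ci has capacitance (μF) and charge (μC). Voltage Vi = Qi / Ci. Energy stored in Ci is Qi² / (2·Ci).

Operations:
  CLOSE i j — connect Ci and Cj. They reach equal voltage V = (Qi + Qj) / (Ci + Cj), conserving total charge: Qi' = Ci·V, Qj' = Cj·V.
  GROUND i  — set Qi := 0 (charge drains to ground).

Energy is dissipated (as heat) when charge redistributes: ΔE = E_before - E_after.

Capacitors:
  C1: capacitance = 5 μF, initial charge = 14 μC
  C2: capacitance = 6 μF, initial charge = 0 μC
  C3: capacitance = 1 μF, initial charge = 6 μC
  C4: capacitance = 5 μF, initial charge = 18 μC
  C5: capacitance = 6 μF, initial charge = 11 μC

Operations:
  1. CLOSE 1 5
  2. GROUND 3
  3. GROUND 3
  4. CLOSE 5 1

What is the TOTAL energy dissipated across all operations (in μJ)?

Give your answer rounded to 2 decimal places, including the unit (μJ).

Answer: 19.27 μJ

Derivation:
Initial: C1(5μF, Q=14μC, V=2.80V), C2(6μF, Q=0μC, V=0.00V), C3(1μF, Q=6μC, V=6.00V), C4(5μF, Q=18μC, V=3.60V), C5(6μF, Q=11μC, V=1.83V)
Op 1: CLOSE 1-5: Q_total=25.00, C_total=11.00, V=2.27; Q1=11.36, Q5=13.64; dissipated=1.274
Op 2: GROUND 3: Q3=0; energy lost=18.000
Op 3: GROUND 3: Q3=0; energy lost=0.000
Op 4: CLOSE 5-1: Q_total=25.00, C_total=11.00, V=2.27; Q5=13.64, Q1=11.36; dissipated=0.000
Total dissipated: 19.274 μJ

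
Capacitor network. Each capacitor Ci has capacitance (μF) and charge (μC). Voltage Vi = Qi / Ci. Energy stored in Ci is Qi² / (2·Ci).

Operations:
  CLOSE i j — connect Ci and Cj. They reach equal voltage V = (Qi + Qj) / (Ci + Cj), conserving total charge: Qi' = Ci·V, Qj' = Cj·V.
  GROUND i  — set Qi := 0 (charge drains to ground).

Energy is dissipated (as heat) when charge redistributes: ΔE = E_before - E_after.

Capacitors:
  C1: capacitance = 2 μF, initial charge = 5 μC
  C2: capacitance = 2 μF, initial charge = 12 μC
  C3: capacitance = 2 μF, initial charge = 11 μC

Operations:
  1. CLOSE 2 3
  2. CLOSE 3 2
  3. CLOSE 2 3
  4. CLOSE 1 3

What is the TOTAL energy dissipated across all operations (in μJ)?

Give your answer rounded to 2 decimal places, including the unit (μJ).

Initial: C1(2μF, Q=5μC, V=2.50V), C2(2μF, Q=12μC, V=6.00V), C3(2μF, Q=11μC, V=5.50V)
Op 1: CLOSE 2-3: Q_total=23.00, C_total=4.00, V=5.75; Q2=11.50, Q3=11.50; dissipated=0.125
Op 2: CLOSE 3-2: Q_total=23.00, C_total=4.00, V=5.75; Q3=11.50, Q2=11.50; dissipated=0.000
Op 3: CLOSE 2-3: Q_total=23.00, C_total=4.00, V=5.75; Q2=11.50, Q3=11.50; dissipated=0.000
Op 4: CLOSE 1-3: Q_total=16.50, C_total=4.00, V=4.12; Q1=8.25, Q3=8.25; dissipated=5.281
Total dissipated: 5.406 μJ

Answer: 5.41 μJ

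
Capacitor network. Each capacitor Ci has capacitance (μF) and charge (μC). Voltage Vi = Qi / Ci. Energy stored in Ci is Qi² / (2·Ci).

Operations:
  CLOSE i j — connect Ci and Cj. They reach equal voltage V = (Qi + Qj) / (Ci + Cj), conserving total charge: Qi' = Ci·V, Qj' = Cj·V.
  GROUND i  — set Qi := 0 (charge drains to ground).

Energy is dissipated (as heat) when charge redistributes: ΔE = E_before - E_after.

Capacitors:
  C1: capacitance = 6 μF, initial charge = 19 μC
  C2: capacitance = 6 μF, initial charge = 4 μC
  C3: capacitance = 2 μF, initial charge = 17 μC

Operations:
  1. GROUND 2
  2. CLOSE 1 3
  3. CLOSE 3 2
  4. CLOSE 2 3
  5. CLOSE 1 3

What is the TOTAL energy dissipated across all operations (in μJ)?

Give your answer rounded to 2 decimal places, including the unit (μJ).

Answer: 46.40 μJ

Derivation:
Initial: C1(6μF, Q=19μC, V=3.17V), C2(6μF, Q=4μC, V=0.67V), C3(2μF, Q=17μC, V=8.50V)
Op 1: GROUND 2: Q2=0; energy lost=1.333
Op 2: CLOSE 1-3: Q_total=36.00, C_total=8.00, V=4.50; Q1=27.00, Q3=9.00; dissipated=21.333
Op 3: CLOSE 3-2: Q_total=9.00, C_total=8.00, V=1.12; Q3=2.25, Q2=6.75; dissipated=15.188
Op 4: CLOSE 2-3: Q_total=9.00, C_total=8.00, V=1.12; Q2=6.75, Q3=2.25; dissipated=0.000
Op 5: CLOSE 1-3: Q_total=29.25, C_total=8.00, V=3.66; Q1=21.94, Q3=7.31; dissipated=8.543
Total dissipated: 46.397 μJ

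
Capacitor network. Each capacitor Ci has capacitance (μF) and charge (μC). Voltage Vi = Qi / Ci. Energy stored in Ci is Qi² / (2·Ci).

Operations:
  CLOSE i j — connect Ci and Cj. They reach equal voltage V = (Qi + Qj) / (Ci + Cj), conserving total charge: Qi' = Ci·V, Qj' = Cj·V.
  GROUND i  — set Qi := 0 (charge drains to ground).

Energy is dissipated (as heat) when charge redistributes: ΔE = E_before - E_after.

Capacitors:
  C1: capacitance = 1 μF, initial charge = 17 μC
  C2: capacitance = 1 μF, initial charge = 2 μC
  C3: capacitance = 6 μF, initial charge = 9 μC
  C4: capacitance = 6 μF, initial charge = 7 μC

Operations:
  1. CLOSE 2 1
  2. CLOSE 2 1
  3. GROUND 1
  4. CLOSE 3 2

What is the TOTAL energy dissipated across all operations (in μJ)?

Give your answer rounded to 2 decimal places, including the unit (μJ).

Initial: C1(1μF, Q=17μC, V=17.00V), C2(1μF, Q=2μC, V=2.00V), C3(6μF, Q=9μC, V=1.50V), C4(6μF, Q=7μC, V=1.17V)
Op 1: CLOSE 2-1: Q_total=19.00, C_total=2.00, V=9.50; Q2=9.50, Q1=9.50; dissipated=56.250
Op 2: CLOSE 2-1: Q_total=19.00, C_total=2.00, V=9.50; Q2=9.50, Q1=9.50; dissipated=0.000
Op 3: GROUND 1: Q1=0; energy lost=45.125
Op 4: CLOSE 3-2: Q_total=18.50, C_total=7.00, V=2.64; Q3=15.86, Q2=2.64; dissipated=27.429
Total dissipated: 128.804 μJ

Answer: 128.80 μJ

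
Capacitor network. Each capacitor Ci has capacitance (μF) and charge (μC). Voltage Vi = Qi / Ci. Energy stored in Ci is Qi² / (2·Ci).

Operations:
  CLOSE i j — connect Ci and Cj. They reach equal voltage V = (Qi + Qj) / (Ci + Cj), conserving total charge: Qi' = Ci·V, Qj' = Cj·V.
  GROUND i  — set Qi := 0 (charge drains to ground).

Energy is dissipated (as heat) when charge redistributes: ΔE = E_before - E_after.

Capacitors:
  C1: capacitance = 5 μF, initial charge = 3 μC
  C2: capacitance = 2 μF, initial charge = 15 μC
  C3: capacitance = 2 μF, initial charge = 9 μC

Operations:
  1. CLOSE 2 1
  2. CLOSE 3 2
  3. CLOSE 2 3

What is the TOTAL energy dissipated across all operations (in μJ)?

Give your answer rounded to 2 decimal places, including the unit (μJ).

Answer: 35.87 μJ

Derivation:
Initial: C1(5μF, Q=3μC, V=0.60V), C2(2μF, Q=15μC, V=7.50V), C3(2μF, Q=9μC, V=4.50V)
Op 1: CLOSE 2-1: Q_total=18.00, C_total=7.00, V=2.57; Q2=5.14, Q1=12.86; dissipated=34.007
Op 2: CLOSE 3-2: Q_total=14.14, C_total=4.00, V=3.54; Q3=7.07, Q2=7.07; dissipated=1.860
Op 3: CLOSE 2-3: Q_total=14.14, C_total=4.00, V=3.54; Q2=7.07, Q3=7.07; dissipated=0.000
Total dissipated: 35.867 μJ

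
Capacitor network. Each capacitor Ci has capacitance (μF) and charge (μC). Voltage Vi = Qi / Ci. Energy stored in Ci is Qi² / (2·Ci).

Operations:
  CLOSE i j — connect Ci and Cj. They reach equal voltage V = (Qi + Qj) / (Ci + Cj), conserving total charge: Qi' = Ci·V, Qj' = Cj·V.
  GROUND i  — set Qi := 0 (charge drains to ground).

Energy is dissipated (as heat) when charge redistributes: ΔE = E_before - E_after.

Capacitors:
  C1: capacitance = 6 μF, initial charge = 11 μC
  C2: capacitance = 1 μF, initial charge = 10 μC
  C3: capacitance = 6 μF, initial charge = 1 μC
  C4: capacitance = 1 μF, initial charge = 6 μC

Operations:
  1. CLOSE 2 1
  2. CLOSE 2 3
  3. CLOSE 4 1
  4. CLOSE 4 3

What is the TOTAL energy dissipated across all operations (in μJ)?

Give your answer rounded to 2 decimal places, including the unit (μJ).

Initial: C1(6μF, Q=11μC, V=1.83V), C2(1μF, Q=10μC, V=10.00V), C3(6μF, Q=1μC, V=0.17V), C4(1μF, Q=6μC, V=6.00V)
Op 1: CLOSE 2-1: Q_total=21.00, C_total=7.00, V=3.00; Q2=3.00, Q1=18.00; dissipated=28.583
Op 2: CLOSE 2-3: Q_total=4.00, C_total=7.00, V=0.57; Q2=0.57, Q3=3.43; dissipated=3.440
Op 3: CLOSE 4-1: Q_total=24.00, C_total=7.00, V=3.43; Q4=3.43, Q1=20.57; dissipated=3.857
Op 4: CLOSE 4-3: Q_total=6.86, C_total=7.00, V=0.98; Q4=0.98, Q3=5.88; dissipated=3.499
Total dissipated: 39.379 μJ

Answer: 39.38 μJ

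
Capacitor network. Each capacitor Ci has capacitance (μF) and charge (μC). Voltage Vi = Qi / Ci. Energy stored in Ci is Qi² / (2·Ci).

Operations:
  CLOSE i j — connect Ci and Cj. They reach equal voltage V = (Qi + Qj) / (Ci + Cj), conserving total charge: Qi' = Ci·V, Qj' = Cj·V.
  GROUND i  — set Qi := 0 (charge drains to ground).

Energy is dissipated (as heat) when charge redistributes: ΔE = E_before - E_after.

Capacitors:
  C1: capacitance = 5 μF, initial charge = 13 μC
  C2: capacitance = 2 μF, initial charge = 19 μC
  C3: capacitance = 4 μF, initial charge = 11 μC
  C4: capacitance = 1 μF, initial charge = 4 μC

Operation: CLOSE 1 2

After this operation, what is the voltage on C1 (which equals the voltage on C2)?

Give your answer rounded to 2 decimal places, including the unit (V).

Initial: C1(5μF, Q=13μC, V=2.60V), C2(2μF, Q=19μC, V=9.50V), C3(4μF, Q=11μC, V=2.75V), C4(1μF, Q=4μC, V=4.00V)
Op 1: CLOSE 1-2: Q_total=32.00, C_total=7.00, V=4.57; Q1=22.86, Q2=9.14; dissipated=34.007

Answer: 4.57 V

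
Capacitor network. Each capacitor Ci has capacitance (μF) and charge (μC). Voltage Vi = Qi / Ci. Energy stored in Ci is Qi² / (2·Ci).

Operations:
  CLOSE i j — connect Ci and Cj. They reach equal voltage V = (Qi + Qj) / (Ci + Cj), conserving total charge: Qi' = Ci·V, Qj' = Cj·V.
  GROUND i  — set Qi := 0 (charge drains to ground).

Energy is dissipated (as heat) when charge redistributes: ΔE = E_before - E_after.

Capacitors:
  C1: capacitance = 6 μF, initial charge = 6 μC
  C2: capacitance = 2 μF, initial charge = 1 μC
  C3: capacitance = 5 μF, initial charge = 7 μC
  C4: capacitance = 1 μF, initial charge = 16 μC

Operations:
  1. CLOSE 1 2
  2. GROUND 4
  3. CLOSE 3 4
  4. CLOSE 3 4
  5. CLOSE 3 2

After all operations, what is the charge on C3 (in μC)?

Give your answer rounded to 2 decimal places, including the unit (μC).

Answer: 5.42 μC

Derivation:
Initial: C1(6μF, Q=6μC, V=1.00V), C2(2μF, Q=1μC, V=0.50V), C3(5μF, Q=7μC, V=1.40V), C4(1μF, Q=16μC, V=16.00V)
Op 1: CLOSE 1-2: Q_total=7.00, C_total=8.00, V=0.88; Q1=5.25, Q2=1.75; dissipated=0.188
Op 2: GROUND 4: Q4=0; energy lost=128.000
Op 3: CLOSE 3-4: Q_total=7.00, C_total=6.00, V=1.17; Q3=5.83, Q4=1.17; dissipated=0.817
Op 4: CLOSE 3-4: Q_total=7.00, C_total=6.00, V=1.17; Q3=5.83, Q4=1.17; dissipated=0.000
Op 5: CLOSE 3-2: Q_total=7.58, C_total=7.00, V=1.08; Q3=5.42, Q2=2.17; dissipated=0.061
Final charges: Q1=5.25, Q2=2.17, Q3=5.42, Q4=1.17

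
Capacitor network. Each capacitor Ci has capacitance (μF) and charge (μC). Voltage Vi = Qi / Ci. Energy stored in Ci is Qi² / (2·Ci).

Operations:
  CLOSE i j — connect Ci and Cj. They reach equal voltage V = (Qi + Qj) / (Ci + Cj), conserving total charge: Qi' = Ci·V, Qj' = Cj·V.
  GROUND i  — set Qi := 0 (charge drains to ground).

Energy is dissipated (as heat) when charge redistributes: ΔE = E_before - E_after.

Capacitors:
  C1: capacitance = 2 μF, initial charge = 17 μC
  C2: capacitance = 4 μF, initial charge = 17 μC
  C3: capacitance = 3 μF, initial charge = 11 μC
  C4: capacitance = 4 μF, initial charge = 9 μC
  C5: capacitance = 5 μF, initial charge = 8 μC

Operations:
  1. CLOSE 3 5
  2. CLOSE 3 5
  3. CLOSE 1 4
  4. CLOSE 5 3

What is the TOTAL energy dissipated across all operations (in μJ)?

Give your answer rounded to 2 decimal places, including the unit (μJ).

Answer: 30.05 μJ

Derivation:
Initial: C1(2μF, Q=17μC, V=8.50V), C2(4μF, Q=17μC, V=4.25V), C3(3μF, Q=11μC, V=3.67V), C4(4μF, Q=9μC, V=2.25V), C5(5μF, Q=8μC, V=1.60V)
Op 1: CLOSE 3-5: Q_total=19.00, C_total=8.00, V=2.38; Q3=7.12, Q5=11.88; dissipated=4.004
Op 2: CLOSE 3-5: Q_total=19.00, C_total=8.00, V=2.38; Q3=7.12, Q5=11.88; dissipated=0.000
Op 3: CLOSE 1-4: Q_total=26.00, C_total=6.00, V=4.33; Q1=8.67, Q4=17.33; dissipated=26.042
Op 4: CLOSE 5-3: Q_total=19.00, C_total=8.00, V=2.38; Q5=11.88, Q3=7.12; dissipated=0.000
Total dissipated: 30.046 μJ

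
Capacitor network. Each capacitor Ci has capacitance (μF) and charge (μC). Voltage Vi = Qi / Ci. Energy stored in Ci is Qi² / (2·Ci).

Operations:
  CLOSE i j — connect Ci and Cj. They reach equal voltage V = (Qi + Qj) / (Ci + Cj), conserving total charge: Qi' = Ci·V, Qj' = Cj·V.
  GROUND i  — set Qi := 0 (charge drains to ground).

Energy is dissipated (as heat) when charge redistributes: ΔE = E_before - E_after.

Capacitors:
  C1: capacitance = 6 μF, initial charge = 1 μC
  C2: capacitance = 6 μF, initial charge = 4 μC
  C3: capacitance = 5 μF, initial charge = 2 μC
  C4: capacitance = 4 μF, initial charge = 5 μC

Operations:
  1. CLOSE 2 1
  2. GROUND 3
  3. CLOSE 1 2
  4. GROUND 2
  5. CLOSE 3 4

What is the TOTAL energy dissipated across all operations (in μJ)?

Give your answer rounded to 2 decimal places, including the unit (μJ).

Answer: 3.03 μJ

Derivation:
Initial: C1(6μF, Q=1μC, V=0.17V), C2(6μF, Q=4μC, V=0.67V), C3(5μF, Q=2μC, V=0.40V), C4(4μF, Q=5μC, V=1.25V)
Op 1: CLOSE 2-1: Q_total=5.00, C_total=12.00, V=0.42; Q2=2.50, Q1=2.50; dissipated=0.375
Op 2: GROUND 3: Q3=0; energy lost=0.400
Op 3: CLOSE 1-2: Q_total=5.00, C_total=12.00, V=0.42; Q1=2.50, Q2=2.50; dissipated=0.000
Op 4: GROUND 2: Q2=0; energy lost=0.521
Op 5: CLOSE 3-4: Q_total=5.00, C_total=9.00, V=0.56; Q3=2.78, Q4=2.22; dissipated=1.736
Total dissipated: 3.032 μJ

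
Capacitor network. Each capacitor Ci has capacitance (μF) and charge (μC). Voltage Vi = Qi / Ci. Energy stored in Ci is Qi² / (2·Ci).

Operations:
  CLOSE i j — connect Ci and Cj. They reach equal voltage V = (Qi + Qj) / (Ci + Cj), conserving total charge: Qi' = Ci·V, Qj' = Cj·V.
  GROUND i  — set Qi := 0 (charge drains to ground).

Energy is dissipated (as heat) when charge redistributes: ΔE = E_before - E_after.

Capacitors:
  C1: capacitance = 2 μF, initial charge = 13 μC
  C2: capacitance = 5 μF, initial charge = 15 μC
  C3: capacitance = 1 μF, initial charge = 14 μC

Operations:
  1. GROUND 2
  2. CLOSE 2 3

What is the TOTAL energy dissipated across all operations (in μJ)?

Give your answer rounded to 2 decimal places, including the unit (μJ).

Initial: C1(2μF, Q=13μC, V=6.50V), C2(5μF, Q=15μC, V=3.00V), C3(1μF, Q=14μC, V=14.00V)
Op 1: GROUND 2: Q2=0; energy lost=22.500
Op 2: CLOSE 2-3: Q_total=14.00, C_total=6.00, V=2.33; Q2=11.67, Q3=2.33; dissipated=81.667
Total dissipated: 104.167 μJ

Answer: 104.17 μJ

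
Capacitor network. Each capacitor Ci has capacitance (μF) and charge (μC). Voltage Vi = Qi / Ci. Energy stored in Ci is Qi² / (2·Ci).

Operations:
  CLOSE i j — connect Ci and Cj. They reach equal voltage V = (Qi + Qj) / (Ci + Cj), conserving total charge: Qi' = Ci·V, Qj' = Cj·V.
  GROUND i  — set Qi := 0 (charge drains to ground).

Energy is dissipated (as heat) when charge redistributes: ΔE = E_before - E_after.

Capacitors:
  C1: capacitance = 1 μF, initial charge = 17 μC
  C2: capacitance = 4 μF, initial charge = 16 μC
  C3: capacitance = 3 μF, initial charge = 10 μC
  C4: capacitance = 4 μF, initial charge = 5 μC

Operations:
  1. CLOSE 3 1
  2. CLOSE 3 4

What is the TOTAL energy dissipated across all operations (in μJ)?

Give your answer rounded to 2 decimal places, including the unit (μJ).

Initial: C1(1μF, Q=17μC, V=17.00V), C2(4μF, Q=16μC, V=4.00V), C3(3μF, Q=10μC, V=3.33V), C4(4μF, Q=5μC, V=1.25V)
Op 1: CLOSE 3-1: Q_total=27.00, C_total=4.00, V=6.75; Q3=20.25, Q1=6.75; dissipated=70.042
Op 2: CLOSE 3-4: Q_total=25.25, C_total=7.00, V=3.61; Q3=10.82, Q4=14.43; dissipated=25.929
Total dissipated: 95.970 μJ

Answer: 95.97 μJ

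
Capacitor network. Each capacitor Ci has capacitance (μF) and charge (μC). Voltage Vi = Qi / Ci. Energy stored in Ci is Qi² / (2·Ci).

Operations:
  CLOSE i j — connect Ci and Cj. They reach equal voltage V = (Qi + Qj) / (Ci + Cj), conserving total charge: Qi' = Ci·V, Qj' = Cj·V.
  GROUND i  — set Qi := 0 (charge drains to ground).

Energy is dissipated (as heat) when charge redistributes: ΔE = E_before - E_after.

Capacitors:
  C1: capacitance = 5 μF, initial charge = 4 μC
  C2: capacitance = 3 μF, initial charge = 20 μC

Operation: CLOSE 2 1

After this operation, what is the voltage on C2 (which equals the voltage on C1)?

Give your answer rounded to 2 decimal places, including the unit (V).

Initial: C1(5μF, Q=4μC, V=0.80V), C2(3μF, Q=20μC, V=6.67V)
Op 1: CLOSE 2-1: Q_total=24.00, C_total=8.00, V=3.00; Q2=9.00, Q1=15.00; dissipated=32.267

Answer: 3.00 V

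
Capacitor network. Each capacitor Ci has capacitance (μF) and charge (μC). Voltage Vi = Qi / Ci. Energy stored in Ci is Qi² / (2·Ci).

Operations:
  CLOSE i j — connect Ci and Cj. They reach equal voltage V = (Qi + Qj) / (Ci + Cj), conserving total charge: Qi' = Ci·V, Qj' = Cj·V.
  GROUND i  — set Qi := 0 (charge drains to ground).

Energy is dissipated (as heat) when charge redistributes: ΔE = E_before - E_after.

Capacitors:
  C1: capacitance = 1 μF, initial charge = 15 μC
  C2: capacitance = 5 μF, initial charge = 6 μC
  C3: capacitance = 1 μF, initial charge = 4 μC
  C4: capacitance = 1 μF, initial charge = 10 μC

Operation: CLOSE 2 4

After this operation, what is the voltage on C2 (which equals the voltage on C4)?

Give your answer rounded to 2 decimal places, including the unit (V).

Initial: C1(1μF, Q=15μC, V=15.00V), C2(5μF, Q=6μC, V=1.20V), C3(1μF, Q=4μC, V=4.00V), C4(1μF, Q=10μC, V=10.00V)
Op 1: CLOSE 2-4: Q_total=16.00, C_total=6.00, V=2.67; Q2=13.33, Q4=2.67; dissipated=32.267

Answer: 2.67 V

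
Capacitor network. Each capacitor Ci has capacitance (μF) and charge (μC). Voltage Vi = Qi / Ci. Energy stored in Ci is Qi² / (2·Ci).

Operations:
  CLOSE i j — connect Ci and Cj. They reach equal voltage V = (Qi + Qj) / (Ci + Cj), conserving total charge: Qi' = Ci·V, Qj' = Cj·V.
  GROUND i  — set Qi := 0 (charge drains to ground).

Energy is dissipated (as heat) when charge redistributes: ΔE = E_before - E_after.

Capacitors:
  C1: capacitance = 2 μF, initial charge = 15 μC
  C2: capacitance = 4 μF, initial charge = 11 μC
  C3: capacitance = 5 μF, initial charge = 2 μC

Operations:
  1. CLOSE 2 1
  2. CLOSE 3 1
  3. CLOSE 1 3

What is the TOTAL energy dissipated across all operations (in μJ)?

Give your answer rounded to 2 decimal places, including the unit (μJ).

Answer: 26.09 μJ

Derivation:
Initial: C1(2μF, Q=15μC, V=7.50V), C2(4μF, Q=11μC, V=2.75V), C3(5μF, Q=2μC, V=0.40V)
Op 1: CLOSE 2-1: Q_total=26.00, C_total=6.00, V=4.33; Q2=17.33, Q1=8.67; dissipated=15.042
Op 2: CLOSE 3-1: Q_total=10.67, C_total=7.00, V=1.52; Q3=7.62, Q1=3.05; dissipated=11.051
Op 3: CLOSE 1-3: Q_total=10.67, C_total=7.00, V=1.52; Q1=3.05, Q3=7.62; dissipated=0.000
Total dissipated: 26.092 μJ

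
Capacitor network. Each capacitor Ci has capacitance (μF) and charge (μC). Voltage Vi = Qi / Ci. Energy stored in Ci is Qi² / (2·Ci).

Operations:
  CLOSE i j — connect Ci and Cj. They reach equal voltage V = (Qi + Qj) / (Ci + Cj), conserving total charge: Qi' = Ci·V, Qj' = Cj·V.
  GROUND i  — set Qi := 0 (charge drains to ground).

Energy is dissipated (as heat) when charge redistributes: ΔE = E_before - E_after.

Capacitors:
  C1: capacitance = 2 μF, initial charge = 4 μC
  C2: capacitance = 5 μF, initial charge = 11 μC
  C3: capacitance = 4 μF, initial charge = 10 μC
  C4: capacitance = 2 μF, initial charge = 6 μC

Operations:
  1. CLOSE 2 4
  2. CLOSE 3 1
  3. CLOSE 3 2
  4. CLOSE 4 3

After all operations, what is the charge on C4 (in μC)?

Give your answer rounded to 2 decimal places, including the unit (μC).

Answer: 4.80 μC

Derivation:
Initial: C1(2μF, Q=4μC, V=2.00V), C2(5μF, Q=11μC, V=2.20V), C3(4μF, Q=10μC, V=2.50V), C4(2μF, Q=6μC, V=3.00V)
Op 1: CLOSE 2-4: Q_total=17.00, C_total=7.00, V=2.43; Q2=12.14, Q4=4.86; dissipated=0.457
Op 2: CLOSE 3-1: Q_total=14.00, C_total=6.00, V=2.33; Q3=9.33, Q1=4.67; dissipated=0.167
Op 3: CLOSE 3-2: Q_total=21.48, C_total=9.00, V=2.39; Q3=9.54, Q2=11.93; dissipated=0.010
Op 4: CLOSE 4-3: Q_total=14.40, C_total=6.00, V=2.40; Q4=4.80, Q3=9.60; dissipated=0.001
Final charges: Q1=4.67, Q2=11.93, Q3=9.60, Q4=4.80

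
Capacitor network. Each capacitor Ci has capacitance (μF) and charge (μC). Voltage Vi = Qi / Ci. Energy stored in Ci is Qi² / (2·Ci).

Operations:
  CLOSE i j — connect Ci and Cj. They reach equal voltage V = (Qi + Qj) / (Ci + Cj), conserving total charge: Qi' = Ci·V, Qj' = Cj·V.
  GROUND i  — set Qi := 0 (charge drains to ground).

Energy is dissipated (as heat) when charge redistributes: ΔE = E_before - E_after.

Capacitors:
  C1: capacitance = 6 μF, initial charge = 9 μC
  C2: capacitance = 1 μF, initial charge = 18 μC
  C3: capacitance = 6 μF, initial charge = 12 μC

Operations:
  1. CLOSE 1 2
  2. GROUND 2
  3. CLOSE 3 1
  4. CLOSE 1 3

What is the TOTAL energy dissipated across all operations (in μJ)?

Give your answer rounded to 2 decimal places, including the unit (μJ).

Answer: 129.29 μJ

Derivation:
Initial: C1(6μF, Q=9μC, V=1.50V), C2(1μF, Q=18μC, V=18.00V), C3(6μF, Q=12μC, V=2.00V)
Op 1: CLOSE 1-2: Q_total=27.00, C_total=7.00, V=3.86; Q1=23.14, Q2=3.86; dissipated=116.679
Op 2: GROUND 2: Q2=0; energy lost=7.439
Op 3: CLOSE 3-1: Q_total=35.14, C_total=12.00, V=2.93; Q3=17.57, Q1=17.57; dissipated=5.173
Op 4: CLOSE 1-3: Q_total=35.14, C_total=12.00, V=2.93; Q1=17.57, Q3=17.57; dissipated=0.000
Total dissipated: 129.291 μJ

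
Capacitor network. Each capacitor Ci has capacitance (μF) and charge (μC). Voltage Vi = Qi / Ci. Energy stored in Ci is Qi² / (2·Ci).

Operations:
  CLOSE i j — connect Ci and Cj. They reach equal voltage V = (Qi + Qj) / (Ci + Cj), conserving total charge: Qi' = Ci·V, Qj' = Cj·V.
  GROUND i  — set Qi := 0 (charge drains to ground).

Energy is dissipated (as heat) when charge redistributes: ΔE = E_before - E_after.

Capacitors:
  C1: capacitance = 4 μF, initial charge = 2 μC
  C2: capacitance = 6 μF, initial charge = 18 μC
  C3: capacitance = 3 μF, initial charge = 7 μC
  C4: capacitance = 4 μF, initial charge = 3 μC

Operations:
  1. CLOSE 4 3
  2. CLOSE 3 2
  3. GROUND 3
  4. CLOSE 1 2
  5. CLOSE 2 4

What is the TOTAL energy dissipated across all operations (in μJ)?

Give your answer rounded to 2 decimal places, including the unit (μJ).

Answer: 18.58 μJ

Derivation:
Initial: C1(4μF, Q=2μC, V=0.50V), C2(6μF, Q=18μC, V=3.00V), C3(3μF, Q=7μC, V=2.33V), C4(4μF, Q=3μC, V=0.75V)
Op 1: CLOSE 4-3: Q_total=10.00, C_total=7.00, V=1.43; Q4=5.71, Q3=4.29; dissipated=2.149
Op 2: CLOSE 3-2: Q_total=22.29, C_total=9.00, V=2.48; Q3=7.43, Q2=14.86; dissipated=2.469
Op 3: GROUND 3: Q3=0; energy lost=9.197
Op 4: CLOSE 1-2: Q_total=16.86, C_total=10.00, V=1.69; Q1=6.74, Q2=10.11; dissipated=4.686
Op 5: CLOSE 2-4: Q_total=15.83, C_total=10.00, V=1.58; Q2=9.50, Q4=6.33; dissipated=0.079
Total dissipated: 18.581 μJ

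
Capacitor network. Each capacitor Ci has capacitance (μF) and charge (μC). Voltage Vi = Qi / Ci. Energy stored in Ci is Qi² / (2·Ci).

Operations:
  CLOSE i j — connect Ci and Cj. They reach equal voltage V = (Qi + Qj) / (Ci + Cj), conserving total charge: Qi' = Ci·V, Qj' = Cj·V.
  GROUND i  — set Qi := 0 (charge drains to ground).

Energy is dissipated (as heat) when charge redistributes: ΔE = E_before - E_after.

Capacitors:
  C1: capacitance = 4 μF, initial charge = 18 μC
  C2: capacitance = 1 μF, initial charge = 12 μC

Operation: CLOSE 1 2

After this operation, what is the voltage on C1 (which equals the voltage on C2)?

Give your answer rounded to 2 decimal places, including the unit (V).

Initial: C1(4μF, Q=18μC, V=4.50V), C2(1μF, Q=12μC, V=12.00V)
Op 1: CLOSE 1-2: Q_total=30.00, C_total=5.00, V=6.00; Q1=24.00, Q2=6.00; dissipated=22.500

Answer: 6.00 V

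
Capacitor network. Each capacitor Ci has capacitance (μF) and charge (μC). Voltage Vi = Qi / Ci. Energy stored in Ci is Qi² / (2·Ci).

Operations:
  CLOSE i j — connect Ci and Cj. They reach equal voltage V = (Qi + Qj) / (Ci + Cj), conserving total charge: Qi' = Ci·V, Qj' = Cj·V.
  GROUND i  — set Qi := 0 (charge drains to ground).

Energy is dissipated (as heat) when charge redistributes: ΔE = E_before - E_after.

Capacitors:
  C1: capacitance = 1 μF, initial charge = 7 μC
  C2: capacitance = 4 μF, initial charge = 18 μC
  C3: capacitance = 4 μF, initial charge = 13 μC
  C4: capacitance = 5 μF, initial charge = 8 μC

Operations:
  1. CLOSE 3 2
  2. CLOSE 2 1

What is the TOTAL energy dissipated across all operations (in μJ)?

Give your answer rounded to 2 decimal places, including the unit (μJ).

Answer: 5.47 μJ

Derivation:
Initial: C1(1μF, Q=7μC, V=7.00V), C2(4μF, Q=18μC, V=4.50V), C3(4μF, Q=13μC, V=3.25V), C4(5μF, Q=8μC, V=1.60V)
Op 1: CLOSE 3-2: Q_total=31.00, C_total=8.00, V=3.88; Q3=15.50, Q2=15.50; dissipated=1.562
Op 2: CLOSE 2-1: Q_total=22.50, C_total=5.00, V=4.50; Q2=18.00, Q1=4.50; dissipated=3.906
Total dissipated: 5.469 μJ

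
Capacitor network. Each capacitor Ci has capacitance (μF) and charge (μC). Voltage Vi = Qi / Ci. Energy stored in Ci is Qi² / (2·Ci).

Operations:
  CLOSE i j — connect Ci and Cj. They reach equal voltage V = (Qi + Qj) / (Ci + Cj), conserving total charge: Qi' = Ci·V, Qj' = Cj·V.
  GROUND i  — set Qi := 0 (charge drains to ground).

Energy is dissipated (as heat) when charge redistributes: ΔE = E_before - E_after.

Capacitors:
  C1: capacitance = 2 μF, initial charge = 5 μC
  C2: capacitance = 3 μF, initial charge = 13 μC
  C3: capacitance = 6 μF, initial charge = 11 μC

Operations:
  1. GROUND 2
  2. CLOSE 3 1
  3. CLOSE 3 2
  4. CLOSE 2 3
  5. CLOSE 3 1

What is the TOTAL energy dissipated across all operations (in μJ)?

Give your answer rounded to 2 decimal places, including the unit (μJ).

Answer: 32.83 μJ

Derivation:
Initial: C1(2μF, Q=5μC, V=2.50V), C2(3μF, Q=13μC, V=4.33V), C3(6μF, Q=11μC, V=1.83V)
Op 1: GROUND 2: Q2=0; energy lost=28.167
Op 2: CLOSE 3-1: Q_total=16.00, C_total=8.00, V=2.00; Q3=12.00, Q1=4.00; dissipated=0.333
Op 3: CLOSE 3-2: Q_total=12.00, C_total=9.00, V=1.33; Q3=8.00, Q2=4.00; dissipated=4.000
Op 4: CLOSE 2-3: Q_total=12.00, C_total=9.00, V=1.33; Q2=4.00, Q3=8.00; dissipated=0.000
Op 5: CLOSE 3-1: Q_total=12.00, C_total=8.00, V=1.50; Q3=9.00, Q1=3.00; dissipated=0.333
Total dissipated: 32.833 μJ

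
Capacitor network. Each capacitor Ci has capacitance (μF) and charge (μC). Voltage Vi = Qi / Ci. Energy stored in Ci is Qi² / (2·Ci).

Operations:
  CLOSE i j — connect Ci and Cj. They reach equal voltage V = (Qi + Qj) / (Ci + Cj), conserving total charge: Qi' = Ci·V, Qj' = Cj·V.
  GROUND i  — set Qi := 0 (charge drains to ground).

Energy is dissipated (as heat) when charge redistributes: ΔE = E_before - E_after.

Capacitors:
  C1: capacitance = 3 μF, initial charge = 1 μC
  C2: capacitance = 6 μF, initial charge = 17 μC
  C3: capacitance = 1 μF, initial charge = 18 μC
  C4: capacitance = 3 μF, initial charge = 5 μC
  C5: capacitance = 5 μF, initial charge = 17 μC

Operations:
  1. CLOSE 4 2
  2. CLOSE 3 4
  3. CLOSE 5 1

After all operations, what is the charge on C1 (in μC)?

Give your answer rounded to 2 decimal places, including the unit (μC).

Answer: 6.75 μC

Derivation:
Initial: C1(3μF, Q=1μC, V=0.33V), C2(6μF, Q=17μC, V=2.83V), C3(1μF, Q=18μC, V=18.00V), C4(3μF, Q=5μC, V=1.67V), C5(5μF, Q=17μC, V=3.40V)
Op 1: CLOSE 4-2: Q_total=22.00, C_total=9.00, V=2.44; Q4=7.33, Q2=14.67; dissipated=1.361
Op 2: CLOSE 3-4: Q_total=25.33, C_total=4.00, V=6.33; Q3=6.33, Q4=19.00; dissipated=90.741
Op 3: CLOSE 5-1: Q_total=18.00, C_total=8.00, V=2.25; Q5=11.25, Q1=6.75; dissipated=8.817
Final charges: Q1=6.75, Q2=14.67, Q3=6.33, Q4=19.00, Q5=11.25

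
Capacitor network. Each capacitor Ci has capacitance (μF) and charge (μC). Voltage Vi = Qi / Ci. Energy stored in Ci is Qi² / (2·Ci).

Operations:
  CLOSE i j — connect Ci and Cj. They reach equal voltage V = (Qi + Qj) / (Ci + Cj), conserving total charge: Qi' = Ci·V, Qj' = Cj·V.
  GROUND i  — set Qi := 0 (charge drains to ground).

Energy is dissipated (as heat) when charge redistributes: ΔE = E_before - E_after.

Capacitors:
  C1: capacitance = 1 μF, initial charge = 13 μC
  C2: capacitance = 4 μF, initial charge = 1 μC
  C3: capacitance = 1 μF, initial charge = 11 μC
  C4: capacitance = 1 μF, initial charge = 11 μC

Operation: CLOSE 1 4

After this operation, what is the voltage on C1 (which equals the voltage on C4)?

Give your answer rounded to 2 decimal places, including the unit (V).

Initial: C1(1μF, Q=13μC, V=13.00V), C2(4μF, Q=1μC, V=0.25V), C3(1μF, Q=11μC, V=11.00V), C4(1μF, Q=11μC, V=11.00V)
Op 1: CLOSE 1-4: Q_total=24.00, C_total=2.00, V=12.00; Q1=12.00, Q4=12.00; dissipated=1.000

Answer: 12.00 V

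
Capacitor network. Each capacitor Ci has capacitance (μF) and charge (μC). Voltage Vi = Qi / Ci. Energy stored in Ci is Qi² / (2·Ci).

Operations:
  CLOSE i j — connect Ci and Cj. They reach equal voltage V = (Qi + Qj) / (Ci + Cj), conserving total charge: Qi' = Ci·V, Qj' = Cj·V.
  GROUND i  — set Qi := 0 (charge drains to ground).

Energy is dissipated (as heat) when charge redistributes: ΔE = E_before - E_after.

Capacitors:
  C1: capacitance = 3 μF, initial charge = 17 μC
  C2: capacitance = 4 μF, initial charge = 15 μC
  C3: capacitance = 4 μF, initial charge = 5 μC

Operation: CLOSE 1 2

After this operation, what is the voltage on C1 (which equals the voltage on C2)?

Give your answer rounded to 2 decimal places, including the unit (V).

Answer: 4.57 V

Derivation:
Initial: C1(3μF, Q=17μC, V=5.67V), C2(4μF, Q=15μC, V=3.75V), C3(4μF, Q=5μC, V=1.25V)
Op 1: CLOSE 1-2: Q_total=32.00, C_total=7.00, V=4.57; Q1=13.71, Q2=18.29; dissipated=3.149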